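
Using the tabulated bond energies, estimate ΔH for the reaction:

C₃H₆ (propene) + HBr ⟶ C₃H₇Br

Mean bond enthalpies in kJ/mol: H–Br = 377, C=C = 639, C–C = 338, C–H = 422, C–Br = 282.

ΔH ≈ −26 kJ

Bonds broken (reactants):
  C–C: 1 × 338 = 338
  C–H: 6 × 422 = 2532
  C=C: 1 × 639 = 639
  H–Br: 1 × 377 = 377
  Σ(broken) = 3886 kJ
Bonds formed (products):
  C–Br: 1 × 282 = 282
  C–C: 2 × 338 = 676
  C–H: 7 × 422 = 2954
  Σ(formed) = 3912 kJ
ΔH = Σ(broken) − Σ(formed) = 3886 − 3912 = −26 kJ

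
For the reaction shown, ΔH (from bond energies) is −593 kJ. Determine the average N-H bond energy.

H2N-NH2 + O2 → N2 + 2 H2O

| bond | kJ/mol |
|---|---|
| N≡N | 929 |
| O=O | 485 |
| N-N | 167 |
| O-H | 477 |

D(N-H) ≈ 398 kJ/mol

Let D be the N-H bond energy.
Σ(broken) = 4×D + 1×167 + 1×485 = 652 + 4D
Σ(formed) = 1×929 + 4×477 = 2837
ΔH = Σ(broken) − Σ(formed) = (652 + 4D) − (2837) = −2185 + 4D
Setting this equal to −593 kJ gives 4D = 1592, so D = 398 kJ/mol.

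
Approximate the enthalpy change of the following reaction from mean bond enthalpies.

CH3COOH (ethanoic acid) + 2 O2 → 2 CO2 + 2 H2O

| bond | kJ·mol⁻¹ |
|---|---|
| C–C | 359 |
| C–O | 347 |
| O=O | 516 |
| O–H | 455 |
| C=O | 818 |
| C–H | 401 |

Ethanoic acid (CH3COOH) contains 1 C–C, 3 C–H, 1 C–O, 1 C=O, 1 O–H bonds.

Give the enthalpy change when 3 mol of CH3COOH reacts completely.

Bonds broken (reactants):
  C–C: 1 × 359 = 359
  C–H: 3 × 401 = 1203
  C–O: 1 × 347 = 347
  C=O: 1 × 818 = 818
  O–H: 1 × 455 = 455
  O=O: 2 × 516 = 1032
  Σ(broken) = 4214 kJ
Bonds formed (products):
  C=O: 4 × 818 = 3272
  O–H: 4 × 455 = 1820
  Σ(formed) = 5092 kJ
ΔH = Σ(broken) − Σ(formed) = 4214 − 5092 = −878 kJ
For 3× the reaction as written: 3 × (−878) = −2634 kJ

ΔH = −2634 kJ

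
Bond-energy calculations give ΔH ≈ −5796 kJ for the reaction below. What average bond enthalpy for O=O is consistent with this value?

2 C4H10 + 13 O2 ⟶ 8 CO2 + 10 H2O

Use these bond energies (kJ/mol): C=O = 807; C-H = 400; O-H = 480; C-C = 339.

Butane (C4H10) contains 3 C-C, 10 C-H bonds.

Let D be the O=O bond energy.
Σ(broken) = 6×339 + 20×400 + 13×D = 10034 + 13D
Σ(formed) = 16×807 + 20×480 = 22512
ΔH = Σ(broken) − Σ(formed) = (10034 + 13D) − (22512) = −12478 + 13D
Setting this equal to −5796 kJ gives 13D = 6682, so D = 514 kJ/mol.

D(O=O) ≈ 514 kJ/mol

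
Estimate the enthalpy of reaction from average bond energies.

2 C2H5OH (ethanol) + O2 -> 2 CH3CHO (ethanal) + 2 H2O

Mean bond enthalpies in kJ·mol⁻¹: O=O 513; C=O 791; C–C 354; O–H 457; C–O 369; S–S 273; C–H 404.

ΔH ≈ −437 kJ

Bonds broken (reactants):
  C–C: 2 × 354 = 708
  C–H: 10 × 404 = 4040
  C–O: 2 × 369 = 738
  O–H: 2 × 457 = 914
  O=O: 1 × 513 = 513
  Σ(broken) = 6913 kJ
Bonds formed (products):
  C–C: 2 × 354 = 708
  C–H: 8 × 404 = 3232
  C=O: 2 × 791 = 1582
  O–H: 4 × 457 = 1828
  Σ(formed) = 7350 kJ
ΔH = Σ(broken) − Σ(formed) = 6913 − 7350 = −437 kJ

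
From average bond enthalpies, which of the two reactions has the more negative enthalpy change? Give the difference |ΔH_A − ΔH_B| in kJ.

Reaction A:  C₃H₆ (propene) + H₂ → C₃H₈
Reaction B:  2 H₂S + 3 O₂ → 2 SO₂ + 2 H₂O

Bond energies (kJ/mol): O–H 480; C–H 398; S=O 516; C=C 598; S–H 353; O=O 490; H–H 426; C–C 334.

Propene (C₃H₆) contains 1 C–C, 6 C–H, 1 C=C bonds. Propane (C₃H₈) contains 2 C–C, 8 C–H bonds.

Reaction A:
  Bonds broken (reactants):
    C–C: 1 × 334 = 334
    C–H: 6 × 398 = 2388
    C=C: 1 × 598 = 598
    H–H: 1 × 426 = 426
    Σ(broken) = 3746 kJ
  Bonds formed (products):
    C–C: 2 × 334 = 668
    C–H: 8 × 398 = 3184
    Σ(formed) = 3852 kJ
  ΔH_A = 3746 − 3852 = −106 kJ
Reaction B:
  Bonds broken (reactants):
    O=O: 3 × 490 = 1470
    S–H: 4 × 353 = 1412
    Σ(broken) = 2882 kJ
  Bonds formed (products):
    O–H: 4 × 480 = 1920
    S=O: 4 × 516 = 2064
    Σ(formed) = 3984 kJ
  ΔH_B = 2882 − 3984 = −1102 kJ
ΔH_A − ΔH_B = +996 kJ, so reaction B has the more negative ΔH; |ΔH_A − ΔH_B| = 996 kJ.

Reaction B, by 996 kJ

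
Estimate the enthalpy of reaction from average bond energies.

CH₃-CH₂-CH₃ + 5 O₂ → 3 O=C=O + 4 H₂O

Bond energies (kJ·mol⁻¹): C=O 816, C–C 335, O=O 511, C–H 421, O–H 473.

Bonds broken (reactants):
  C–C: 2 × 335 = 670
  C–H: 8 × 421 = 3368
  O=O: 5 × 511 = 2555
  Σ(broken) = 6593 kJ
Bonds formed (products):
  C=O: 6 × 816 = 4896
  O–H: 8 × 473 = 3784
  Σ(formed) = 8680 kJ
ΔH = Σ(broken) − Σ(formed) = 6593 − 8680 = −2087 kJ

ΔH ≈ −2087 kJ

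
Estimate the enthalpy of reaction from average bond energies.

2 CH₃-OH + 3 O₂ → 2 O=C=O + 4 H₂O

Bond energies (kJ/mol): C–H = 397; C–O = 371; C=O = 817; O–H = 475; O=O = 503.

ΔH ≈ −1485 kJ

Bonds broken (reactants):
  C–H: 6 × 397 = 2382
  C–O: 2 × 371 = 742
  O–H: 2 × 475 = 950
  O=O: 3 × 503 = 1509
  Σ(broken) = 5583 kJ
Bonds formed (products):
  C=O: 4 × 817 = 3268
  O–H: 8 × 475 = 3800
  Σ(formed) = 7068 kJ
ΔH = Σ(broken) − Σ(formed) = 5583 − 7068 = −1485 kJ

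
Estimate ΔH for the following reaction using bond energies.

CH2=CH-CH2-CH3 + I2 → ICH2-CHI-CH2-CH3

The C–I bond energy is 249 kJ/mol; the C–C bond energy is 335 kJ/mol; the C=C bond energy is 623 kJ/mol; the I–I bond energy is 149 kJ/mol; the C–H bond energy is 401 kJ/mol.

ΔH ≈ −61 kJ

Bonds broken (reactants):
  C–C: 2 × 335 = 670
  C–H: 8 × 401 = 3208
  C=C: 1 × 623 = 623
  I–I: 1 × 149 = 149
  Σ(broken) = 4650 kJ
Bonds formed (products):
  C–C: 3 × 335 = 1005
  C–H: 8 × 401 = 3208
  C–I: 2 × 249 = 498
  Σ(formed) = 4711 kJ
ΔH = Σ(broken) − Σ(formed) = 4650 − 4711 = −61 kJ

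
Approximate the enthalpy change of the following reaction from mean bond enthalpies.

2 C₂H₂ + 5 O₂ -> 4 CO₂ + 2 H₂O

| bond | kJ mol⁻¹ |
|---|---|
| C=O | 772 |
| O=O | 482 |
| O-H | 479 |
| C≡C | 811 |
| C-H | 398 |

Bonds broken (reactants):
  C≡C: 2 × 811 = 1622
  C-H: 4 × 398 = 1592
  O=O: 5 × 482 = 2410
  Σ(broken) = 5624 kJ
Bonds formed (products):
  C=O: 8 × 772 = 6176
  O-H: 4 × 479 = 1916
  Σ(formed) = 8092 kJ
ΔH = Σ(broken) − Σ(formed) = 5624 − 8092 = −2468 kJ

ΔH ≈ −2468 kJ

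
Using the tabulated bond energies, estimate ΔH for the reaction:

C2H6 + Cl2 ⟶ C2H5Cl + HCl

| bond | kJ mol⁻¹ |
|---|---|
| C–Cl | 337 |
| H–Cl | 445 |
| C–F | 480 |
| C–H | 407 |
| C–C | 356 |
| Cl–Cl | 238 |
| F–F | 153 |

Bonds broken (reactants):
  C–C: 1 × 356 = 356
  C–H: 6 × 407 = 2442
  Cl–Cl: 1 × 238 = 238
  Σ(broken) = 3036 kJ
Bonds formed (products):
  C–C: 1 × 356 = 356
  C–Cl: 1 × 337 = 337
  C–H: 5 × 407 = 2035
  H–Cl: 1 × 445 = 445
  Σ(formed) = 3173 kJ
ΔH = Σ(broken) − Σ(formed) = 3036 − 3173 = −137 kJ

ΔH ≈ −137 kJ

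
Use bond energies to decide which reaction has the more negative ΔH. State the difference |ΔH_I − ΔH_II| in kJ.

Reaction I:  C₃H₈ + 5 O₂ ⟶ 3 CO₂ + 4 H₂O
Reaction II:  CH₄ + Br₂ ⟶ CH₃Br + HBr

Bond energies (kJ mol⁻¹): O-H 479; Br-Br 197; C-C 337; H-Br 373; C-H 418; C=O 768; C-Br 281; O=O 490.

Reaction I:
  Bonds broken (reactants):
    C-C: 2 × 337 = 674
    C-H: 8 × 418 = 3344
    O=O: 5 × 490 = 2450
    Σ(broken) = 6468 kJ
  Bonds formed (products):
    C=O: 6 × 768 = 4608
    O-H: 8 × 479 = 3832
    Σ(formed) = 8440 kJ
  ΔH_I = 6468 − 8440 = −1972 kJ
Reaction II:
  Bonds broken (reactants):
    Br-Br: 1 × 197 = 197
    C-H: 4 × 418 = 1672
    Σ(broken) = 1869 kJ
  Bonds formed (products):
    C-Br: 1 × 281 = 281
    C-H: 3 × 418 = 1254
    H-Br: 1 × 373 = 373
    Σ(formed) = 1908 kJ
  ΔH_II = 1869 − 1908 = −39 kJ
ΔH_I − ΔH_II = −1933 kJ, so reaction I has the more negative ΔH; |ΔH_I − ΔH_II| = 1933 kJ.

Reaction I, by 1933 kJ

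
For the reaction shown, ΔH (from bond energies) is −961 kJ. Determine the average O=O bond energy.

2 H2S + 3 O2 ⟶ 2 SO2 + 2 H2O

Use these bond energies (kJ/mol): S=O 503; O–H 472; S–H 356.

Let D be the O=O bond energy.
Σ(broken) = 3×D + 4×356 = 1424 + 3D
Σ(formed) = 4×472 + 4×503 = 3900
ΔH = Σ(broken) − Σ(formed) = (1424 + 3D) − (3900) = −2476 + 3D
Setting this equal to −961 kJ gives 3D = 1515, so D = 505 kJ/mol.

D(O=O) ≈ 505 kJ/mol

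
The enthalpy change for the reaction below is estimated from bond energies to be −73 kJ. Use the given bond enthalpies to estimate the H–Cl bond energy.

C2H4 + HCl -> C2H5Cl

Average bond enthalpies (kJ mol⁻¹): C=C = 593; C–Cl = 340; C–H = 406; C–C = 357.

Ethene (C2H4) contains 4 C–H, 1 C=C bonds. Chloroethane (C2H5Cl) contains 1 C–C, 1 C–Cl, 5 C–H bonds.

Let D be the H–Cl bond energy.
Σ(broken) = 4×406 + 1×593 + 1×D = 2217 + D
Σ(formed) = 1×357 + 1×340 + 5×406 = 2727
ΔH = Σ(broken) − Σ(formed) = (2217 + D) − (2727) = −510 + D
Setting this equal to −73 kJ gives D = 437 kJ/mol.

D(H–Cl) ≈ 437 kJ/mol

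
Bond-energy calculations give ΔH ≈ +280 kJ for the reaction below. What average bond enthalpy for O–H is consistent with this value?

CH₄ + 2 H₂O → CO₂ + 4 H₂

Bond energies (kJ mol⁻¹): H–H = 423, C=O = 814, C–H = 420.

D(O–H) ≈ 480 kJ/mol

Let D be the O–H bond energy.
Σ(broken) = 4×420 + 4×D = 1680 + 4D
Σ(formed) = 2×814 + 4×423 = 3320
ΔH = Σ(broken) − Σ(formed) = (1680 + 4D) − (3320) = −1640 + 4D
Setting this equal to +280 kJ gives 4D = 1920, so D = 480 kJ/mol.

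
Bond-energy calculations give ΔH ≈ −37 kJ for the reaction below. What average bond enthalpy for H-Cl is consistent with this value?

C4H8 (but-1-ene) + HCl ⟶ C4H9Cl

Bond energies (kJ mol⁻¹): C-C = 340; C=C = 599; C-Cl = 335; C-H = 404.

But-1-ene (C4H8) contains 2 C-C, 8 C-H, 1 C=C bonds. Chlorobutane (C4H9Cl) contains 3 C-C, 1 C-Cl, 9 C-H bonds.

D(H-Cl) ≈ 443 kJ/mol

Let D be the H-Cl bond energy.
Σ(broken) = 2×340 + 8×404 + 1×599 + 1×D = 4511 + D
Σ(formed) = 3×340 + 1×335 + 9×404 = 4991
ΔH = Σ(broken) − Σ(formed) = (4511 + D) − (4991) = −480 + D
Setting this equal to −37 kJ gives D = 443 kJ/mol.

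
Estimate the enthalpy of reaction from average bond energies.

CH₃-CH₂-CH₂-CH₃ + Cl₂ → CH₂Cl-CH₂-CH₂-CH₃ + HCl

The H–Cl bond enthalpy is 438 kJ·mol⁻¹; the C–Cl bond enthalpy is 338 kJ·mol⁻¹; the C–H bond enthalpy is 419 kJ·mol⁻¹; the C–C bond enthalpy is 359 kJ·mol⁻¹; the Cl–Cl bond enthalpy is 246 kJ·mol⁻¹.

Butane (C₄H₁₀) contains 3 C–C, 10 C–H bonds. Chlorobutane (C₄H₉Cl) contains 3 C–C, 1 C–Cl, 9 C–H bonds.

Bonds broken (reactants):
  C–C: 3 × 359 = 1077
  C–H: 10 × 419 = 4190
  Cl–Cl: 1 × 246 = 246
  Σ(broken) = 5513 kJ
Bonds formed (products):
  C–C: 3 × 359 = 1077
  C–Cl: 1 × 338 = 338
  C–H: 9 × 419 = 3771
  H–Cl: 1 × 438 = 438
  Σ(formed) = 5624 kJ
ΔH = Σ(broken) − Σ(formed) = 5513 − 5624 = −111 kJ

ΔH ≈ −111 kJ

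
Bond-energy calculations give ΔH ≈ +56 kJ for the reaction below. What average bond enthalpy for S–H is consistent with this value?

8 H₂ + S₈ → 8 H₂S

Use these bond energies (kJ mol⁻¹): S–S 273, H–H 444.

Let D be the S–H bond energy.
Σ(broken) = 8×444 + 8×273 = 5736
Σ(formed) = 16×D = 16D
ΔH = Σ(broken) − Σ(formed) = (5736) − (16D) = +5736 − 16D
Setting this equal to +56 kJ gives 16D = 5680, so D = 355 kJ/mol.

D(S–H) ≈ 355 kJ/mol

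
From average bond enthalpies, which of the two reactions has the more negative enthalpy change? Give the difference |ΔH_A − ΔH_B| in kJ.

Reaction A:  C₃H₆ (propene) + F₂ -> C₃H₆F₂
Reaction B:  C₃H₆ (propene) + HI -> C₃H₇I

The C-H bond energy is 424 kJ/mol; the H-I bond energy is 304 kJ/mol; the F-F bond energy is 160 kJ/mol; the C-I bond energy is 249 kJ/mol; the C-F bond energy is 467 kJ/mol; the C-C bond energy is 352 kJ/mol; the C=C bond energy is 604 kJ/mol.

Reaction A:
  Bonds broken (reactants):
    C-C: 1 × 352 = 352
    C-H: 6 × 424 = 2544
    C=C: 1 × 604 = 604
    F-F: 1 × 160 = 160
    Σ(broken) = 3660 kJ
  Bonds formed (products):
    C-C: 2 × 352 = 704
    C-F: 2 × 467 = 934
    C-H: 6 × 424 = 2544
    Σ(formed) = 4182 kJ
  ΔH_A = 3660 − 4182 = −522 kJ
Reaction B:
  Bonds broken (reactants):
    C-C: 1 × 352 = 352
    C-H: 6 × 424 = 2544
    C=C: 1 × 604 = 604
    H-I: 1 × 304 = 304
    Σ(broken) = 3804 kJ
  Bonds formed (products):
    C-C: 2 × 352 = 704
    C-H: 7 × 424 = 2968
    C-I: 1 × 249 = 249
    Σ(formed) = 3921 kJ
  ΔH_B = 3804 − 3921 = −117 kJ
ΔH_A − ΔH_B = −405 kJ, so reaction A has the more negative ΔH; |ΔH_A − ΔH_B| = 405 kJ.

Reaction A, by 405 kJ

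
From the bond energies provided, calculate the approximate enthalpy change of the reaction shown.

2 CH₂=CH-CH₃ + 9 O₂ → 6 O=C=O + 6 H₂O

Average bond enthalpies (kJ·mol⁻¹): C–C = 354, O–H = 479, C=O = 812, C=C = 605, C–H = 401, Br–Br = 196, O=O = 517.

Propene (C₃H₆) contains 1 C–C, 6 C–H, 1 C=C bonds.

ΔH ≈ −4109 kJ

Bonds broken (reactants):
  C–C: 2 × 354 = 708
  C–H: 12 × 401 = 4812
  C=C: 2 × 605 = 1210
  O=O: 9 × 517 = 4653
  Σ(broken) = 11383 kJ
Bonds formed (products):
  C=O: 12 × 812 = 9744
  O–H: 12 × 479 = 5748
  Σ(formed) = 15492 kJ
ΔH = Σ(broken) − Σ(formed) = 11383 − 15492 = −4109 kJ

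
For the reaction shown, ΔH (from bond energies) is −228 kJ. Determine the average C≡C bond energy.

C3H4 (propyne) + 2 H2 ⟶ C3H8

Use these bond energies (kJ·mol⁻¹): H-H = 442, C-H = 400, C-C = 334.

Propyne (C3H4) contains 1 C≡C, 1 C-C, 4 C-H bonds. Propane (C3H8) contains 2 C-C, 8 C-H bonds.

D(C≡C) ≈ 822 kJ/mol

Let D be the C≡C bond energy.
Σ(broken) = 1×D + 1×334 + 4×400 + 2×442 = 2818 + D
Σ(formed) = 2×334 + 8×400 = 3868
ΔH = Σ(broken) − Σ(formed) = (2818 + D) − (3868) = −1050 + D
Setting this equal to −228 kJ gives D = 822 kJ/mol.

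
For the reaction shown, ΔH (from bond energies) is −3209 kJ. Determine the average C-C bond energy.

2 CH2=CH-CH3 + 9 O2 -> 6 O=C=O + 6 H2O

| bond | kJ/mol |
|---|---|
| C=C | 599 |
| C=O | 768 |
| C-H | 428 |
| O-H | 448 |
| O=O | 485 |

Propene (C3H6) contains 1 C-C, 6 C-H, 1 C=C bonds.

D(C-C) ≈ 342 kJ/mol

Let D be the C-C bond energy.
Σ(broken) = 2×D + 12×428 + 2×599 + 9×485 = 10699 + 2D
Σ(formed) = 12×768 + 12×448 = 14592
ΔH = Σ(broken) − Σ(formed) = (10699 + 2D) − (14592) = −3893 + 2D
Setting this equal to −3209 kJ gives 2D = 684, so D = 342 kJ/mol.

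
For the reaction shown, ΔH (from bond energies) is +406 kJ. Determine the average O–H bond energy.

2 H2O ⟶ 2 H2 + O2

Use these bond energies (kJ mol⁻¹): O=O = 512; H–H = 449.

D(O–H) ≈ 454 kJ/mol

Let D be the O–H bond energy.
Σ(broken) = 4×D = 4D
Σ(formed) = 2×449 + 1×512 = 1410
ΔH = Σ(broken) − Σ(formed) = (4D) − (1410) = −1410 + 4D
Setting this equal to +406 kJ gives 4D = 1816, so D = 454 kJ/mol.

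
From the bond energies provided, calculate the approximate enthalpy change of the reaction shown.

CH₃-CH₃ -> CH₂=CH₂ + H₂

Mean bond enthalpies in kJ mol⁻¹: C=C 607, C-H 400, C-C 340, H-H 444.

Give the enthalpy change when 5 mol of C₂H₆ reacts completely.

ΔH = +445 kJ

Bonds broken (reactants):
  C-C: 1 × 340 = 340
  C-H: 6 × 400 = 2400
  Σ(broken) = 2740 kJ
Bonds formed (products):
  C-H: 4 × 400 = 1600
  C=C: 1 × 607 = 607
  H-H: 1 × 444 = 444
  Σ(formed) = 2651 kJ
ΔH = Σ(broken) − Σ(formed) = 2740 − 2651 = +89 kJ
For 5× the reaction as written: 5 × (+89) = +445 kJ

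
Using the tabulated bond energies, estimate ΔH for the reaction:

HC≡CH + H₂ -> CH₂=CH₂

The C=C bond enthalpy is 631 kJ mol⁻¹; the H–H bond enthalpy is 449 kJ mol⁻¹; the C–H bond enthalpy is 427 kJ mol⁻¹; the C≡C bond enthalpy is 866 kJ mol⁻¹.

ΔH ≈ −170 kJ

Bonds broken (reactants):
  C≡C: 1 × 866 = 866
  C–H: 2 × 427 = 854
  H–H: 1 × 449 = 449
  Σ(broken) = 2169 kJ
Bonds formed (products):
  C–H: 4 × 427 = 1708
  C=C: 1 × 631 = 631
  Σ(formed) = 2339 kJ
ΔH = Σ(broken) − Σ(formed) = 2169 − 2339 = −170 kJ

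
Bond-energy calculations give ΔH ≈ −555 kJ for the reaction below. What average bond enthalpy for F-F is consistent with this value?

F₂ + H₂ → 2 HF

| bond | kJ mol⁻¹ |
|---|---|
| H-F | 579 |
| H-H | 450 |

Let D be the F-F bond energy.
Σ(broken) = 1×D + 1×450 = 450 + D
Σ(formed) = 2×579 = 1158
ΔH = Σ(broken) − Σ(formed) = (450 + D) − (1158) = −708 + D
Setting this equal to −555 kJ gives D = 153 kJ/mol.

D(F-F) ≈ 153 kJ/mol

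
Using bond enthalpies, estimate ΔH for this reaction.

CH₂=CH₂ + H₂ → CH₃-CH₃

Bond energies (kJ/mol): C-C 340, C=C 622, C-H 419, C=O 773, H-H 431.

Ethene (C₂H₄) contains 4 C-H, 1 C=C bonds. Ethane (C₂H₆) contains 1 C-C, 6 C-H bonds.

Bonds broken (reactants):
  C-H: 4 × 419 = 1676
  C=C: 1 × 622 = 622
  H-H: 1 × 431 = 431
  Σ(broken) = 2729 kJ
Bonds formed (products):
  C-C: 1 × 340 = 340
  C-H: 6 × 419 = 2514
  Σ(formed) = 2854 kJ
ΔH = Σ(broken) − Σ(formed) = 2729 − 2854 = −125 kJ

ΔH ≈ −125 kJ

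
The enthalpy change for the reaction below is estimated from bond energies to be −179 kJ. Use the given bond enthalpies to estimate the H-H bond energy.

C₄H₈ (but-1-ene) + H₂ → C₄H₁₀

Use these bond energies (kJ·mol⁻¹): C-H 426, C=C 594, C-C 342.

Let D be the H-H bond energy.
Σ(broken) = 2×342 + 8×426 + 1×594 + 1×D = 4686 + D
Σ(formed) = 3×342 + 10×426 = 5286
ΔH = Σ(broken) − Σ(formed) = (4686 + D) − (5286) = −600 + D
Setting this equal to −179 kJ gives D = 421 kJ/mol.

D(H-H) ≈ 421 kJ/mol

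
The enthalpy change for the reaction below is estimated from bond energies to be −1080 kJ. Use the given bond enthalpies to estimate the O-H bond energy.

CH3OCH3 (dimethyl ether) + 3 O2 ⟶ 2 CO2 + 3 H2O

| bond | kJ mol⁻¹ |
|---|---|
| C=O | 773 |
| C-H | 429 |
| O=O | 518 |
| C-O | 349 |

D(O-H) ≈ 469 kJ/mol

Let D be the O-H bond energy.
Σ(broken) = 6×429 + 2×349 + 3×518 = 4826
Σ(formed) = 4×773 + 6×D = 3092 + 6D
ΔH = Σ(broken) − Σ(formed) = (4826) − (3092 + 6D) = +1734 − 6D
Setting this equal to −1080 kJ gives 6D = 2814, so D = 469 kJ/mol.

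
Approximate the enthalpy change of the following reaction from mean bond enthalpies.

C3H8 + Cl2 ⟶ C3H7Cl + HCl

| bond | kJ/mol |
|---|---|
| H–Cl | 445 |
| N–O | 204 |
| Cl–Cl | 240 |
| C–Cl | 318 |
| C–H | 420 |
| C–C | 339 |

ΔH ≈ −103 kJ

Bonds broken (reactants):
  C–C: 2 × 339 = 678
  C–H: 8 × 420 = 3360
  Cl–Cl: 1 × 240 = 240
  Σ(broken) = 4278 kJ
Bonds formed (products):
  C–C: 2 × 339 = 678
  C–Cl: 1 × 318 = 318
  C–H: 7 × 420 = 2940
  H–Cl: 1 × 445 = 445
  Σ(formed) = 4381 kJ
ΔH = Σ(broken) − Σ(formed) = 4278 − 4381 = −103 kJ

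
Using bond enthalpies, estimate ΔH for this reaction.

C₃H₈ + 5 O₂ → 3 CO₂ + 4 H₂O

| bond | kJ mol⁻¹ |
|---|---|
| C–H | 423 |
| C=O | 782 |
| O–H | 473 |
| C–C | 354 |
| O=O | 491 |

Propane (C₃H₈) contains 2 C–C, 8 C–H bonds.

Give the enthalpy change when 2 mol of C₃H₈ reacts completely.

Bonds broken (reactants):
  C–C: 2 × 354 = 708
  C–H: 8 × 423 = 3384
  O=O: 5 × 491 = 2455
  Σ(broken) = 6547 kJ
Bonds formed (products):
  C=O: 6 × 782 = 4692
  O–H: 8 × 473 = 3784
  Σ(formed) = 8476 kJ
ΔH = Σ(broken) − Σ(formed) = 6547 − 8476 = −1929 kJ
For 2× the reaction as written: 2 × (−1929) = −3858 kJ

ΔH = −3858 kJ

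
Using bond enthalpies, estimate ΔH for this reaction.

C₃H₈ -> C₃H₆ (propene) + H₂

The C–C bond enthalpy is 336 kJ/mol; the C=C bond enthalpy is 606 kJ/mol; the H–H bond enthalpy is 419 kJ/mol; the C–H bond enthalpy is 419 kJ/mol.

ΔH ≈ +149 kJ

Bonds broken (reactants):
  C–C: 2 × 336 = 672
  C–H: 8 × 419 = 3352
  Σ(broken) = 4024 kJ
Bonds formed (products):
  C–C: 1 × 336 = 336
  C–H: 6 × 419 = 2514
  C=C: 1 × 606 = 606
  H–H: 1 × 419 = 419
  Σ(formed) = 3875 kJ
ΔH = Σ(broken) − Σ(formed) = 4024 − 3875 = +149 kJ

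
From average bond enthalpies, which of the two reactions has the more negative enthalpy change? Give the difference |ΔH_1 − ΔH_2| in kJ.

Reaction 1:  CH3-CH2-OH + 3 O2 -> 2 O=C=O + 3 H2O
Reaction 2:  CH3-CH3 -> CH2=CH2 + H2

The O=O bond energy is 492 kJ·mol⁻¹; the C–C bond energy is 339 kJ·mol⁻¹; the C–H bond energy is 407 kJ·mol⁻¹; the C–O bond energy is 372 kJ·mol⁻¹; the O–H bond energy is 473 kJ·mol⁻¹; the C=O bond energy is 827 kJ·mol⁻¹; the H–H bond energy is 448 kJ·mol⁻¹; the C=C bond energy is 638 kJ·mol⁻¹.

Reaction 1:
  Bonds broken (reactants):
    C–C: 1 × 339 = 339
    C–H: 5 × 407 = 2035
    C–O: 1 × 372 = 372
    O–H: 1 × 473 = 473
    O=O: 3 × 492 = 1476
    Σ(broken) = 4695 kJ
  Bonds formed (products):
    C=O: 4 × 827 = 3308
    O–H: 6 × 473 = 2838
    Σ(formed) = 6146 kJ
  ΔH_1 = 4695 − 6146 = −1451 kJ
Reaction 2:
  Bonds broken (reactants):
    C–C: 1 × 339 = 339
    C–H: 6 × 407 = 2442
    Σ(broken) = 2781 kJ
  Bonds formed (products):
    C–H: 4 × 407 = 1628
    C=C: 1 × 638 = 638
    H–H: 1 × 448 = 448
    Σ(formed) = 2714 kJ
  ΔH_2 = 2781 − 2714 = +67 kJ
ΔH_1 − ΔH_2 = −1518 kJ, so reaction 1 has the more negative ΔH; |ΔH_1 − ΔH_2| = 1518 kJ.

Reaction 1, by 1518 kJ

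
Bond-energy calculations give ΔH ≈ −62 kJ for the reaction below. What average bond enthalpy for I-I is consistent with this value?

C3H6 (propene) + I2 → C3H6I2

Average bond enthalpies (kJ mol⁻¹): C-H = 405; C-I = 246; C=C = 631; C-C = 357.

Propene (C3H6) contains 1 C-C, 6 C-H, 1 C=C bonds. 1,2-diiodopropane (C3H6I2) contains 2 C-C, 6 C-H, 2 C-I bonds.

D(I-I) ≈ 156 kJ/mol

Let D be the I-I bond energy.
Σ(broken) = 1×357 + 6×405 + 1×631 + 1×D = 3418 + D
Σ(formed) = 2×357 + 6×405 + 2×246 = 3636
ΔH = Σ(broken) − Σ(formed) = (3418 + D) − (3636) = −218 + D
Setting this equal to −62 kJ gives D = 156 kJ/mol.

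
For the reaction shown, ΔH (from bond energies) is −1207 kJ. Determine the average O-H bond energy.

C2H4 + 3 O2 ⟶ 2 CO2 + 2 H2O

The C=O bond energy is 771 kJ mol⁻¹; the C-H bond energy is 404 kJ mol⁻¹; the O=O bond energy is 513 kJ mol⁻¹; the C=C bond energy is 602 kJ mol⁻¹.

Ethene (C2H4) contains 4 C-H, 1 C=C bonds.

Let D be the O-H bond energy.
Σ(broken) = 4×404 + 1×602 + 3×513 = 3757
Σ(formed) = 4×771 + 4×D = 3084 + 4D
ΔH = Σ(broken) − Σ(formed) = (3757) − (3084 + 4D) = +673 − 4D
Setting this equal to −1207 kJ gives 4D = 1880, so D = 470 kJ/mol.

D(O-H) ≈ 470 kJ/mol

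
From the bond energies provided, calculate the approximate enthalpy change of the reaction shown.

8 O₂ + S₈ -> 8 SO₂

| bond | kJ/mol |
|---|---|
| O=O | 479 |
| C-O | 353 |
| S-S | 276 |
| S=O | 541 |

ΔH ≈ −2616 kJ

Bonds broken (reactants):
  O=O: 8 × 479 = 3832
  S-S: 8 × 276 = 2208
  Σ(broken) = 6040 kJ
Bonds formed (products):
  S=O: 16 × 541 = 8656
  Σ(formed) = 8656 kJ
ΔH = Σ(broken) − Σ(formed) = 6040 − 8656 = −2616 kJ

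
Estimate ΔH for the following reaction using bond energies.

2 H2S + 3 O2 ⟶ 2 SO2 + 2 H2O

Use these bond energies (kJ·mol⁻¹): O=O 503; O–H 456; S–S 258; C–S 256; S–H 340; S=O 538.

ΔH ≈ −1107 kJ

Bonds broken (reactants):
  O=O: 3 × 503 = 1509
  S–H: 4 × 340 = 1360
  Σ(broken) = 2869 kJ
Bonds formed (products):
  O–H: 4 × 456 = 1824
  S=O: 4 × 538 = 2152
  Σ(formed) = 3976 kJ
ΔH = Σ(broken) − Σ(formed) = 2869 − 3976 = −1107 kJ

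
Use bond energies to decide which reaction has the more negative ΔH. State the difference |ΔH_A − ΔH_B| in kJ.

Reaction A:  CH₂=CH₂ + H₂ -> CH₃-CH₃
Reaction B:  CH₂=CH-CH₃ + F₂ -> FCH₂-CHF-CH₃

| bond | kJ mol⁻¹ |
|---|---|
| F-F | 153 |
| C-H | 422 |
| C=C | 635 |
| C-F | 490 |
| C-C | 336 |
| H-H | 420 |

Reaction A:
  Bonds broken (reactants):
    C-H: 4 × 422 = 1688
    C=C: 1 × 635 = 635
    H-H: 1 × 420 = 420
    Σ(broken) = 2743 kJ
  Bonds formed (products):
    C-C: 1 × 336 = 336
    C-H: 6 × 422 = 2532
    Σ(formed) = 2868 kJ
  ΔH_A = 2743 − 2868 = −125 kJ
Reaction B:
  Bonds broken (reactants):
    C-C: 1 × 336 = 336
    C-H: 6 × 422 = 2532
    C=C: 1 × 635 = 635
    F-F: 1 × 153 = 153
    Σ(broken) = 3656 kJ
  Bonds formed (products):
    C-C: 2 × 336 = 672
    C-F: 2 × 490 = 980
    C-H: 6 × 422 = 2532
    Σ(formed) = 4184 kJ
  ΔH_B = 3656 − 4184 = −528 kJ
ΔH_A − ΔH_B = +403 kJ, so reaction B has the more negative ΔH; |ΔH_A − ΔH_B| = 403 kJ.

Reaction B, by 403 kJ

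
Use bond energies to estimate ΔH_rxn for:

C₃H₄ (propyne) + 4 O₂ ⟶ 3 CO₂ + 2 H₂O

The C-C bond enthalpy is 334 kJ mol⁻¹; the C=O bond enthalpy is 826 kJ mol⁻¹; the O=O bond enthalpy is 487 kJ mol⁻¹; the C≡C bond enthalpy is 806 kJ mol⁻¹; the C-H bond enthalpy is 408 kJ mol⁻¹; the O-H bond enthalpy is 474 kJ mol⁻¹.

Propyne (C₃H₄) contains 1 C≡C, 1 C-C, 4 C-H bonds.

ΔH ≈ −2132 kJ

Bonds broken (reactants):
  C≡C: 1 × 806 = 806
  C-C: 1 × 334 = 334
  C-H: 4 × 408 = 1632
  O=O: 4 × 487 = 1948
  Σ(broken) = 4720 kJ
Bonds formed (products):
  C=O: 6 × 826 = 4956
  O-H: 4 × 474 = 1896
  Σ(formed) = 6852 kJ
ΔH = Σ(broken) − Σ(formed) = 4720 − 6852 = −2132 kJ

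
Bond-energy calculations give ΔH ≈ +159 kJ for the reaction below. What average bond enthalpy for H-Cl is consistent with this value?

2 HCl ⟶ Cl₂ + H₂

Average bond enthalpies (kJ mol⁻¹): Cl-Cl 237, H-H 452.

Let D be the H-Cl bond energy.
Σ(broken) = 2×D = 2D
Σ(formed) = 1×237 + 1×452 = 689
ΔH = Σ(broken) − Σ(formed) = (2D) − (689) = −689 + 2D
Setting this equal to +159 kJ gives 2D = 848, so D = 424 kJ/mol.

D(H-Cl) ≈ 424 kJ/mol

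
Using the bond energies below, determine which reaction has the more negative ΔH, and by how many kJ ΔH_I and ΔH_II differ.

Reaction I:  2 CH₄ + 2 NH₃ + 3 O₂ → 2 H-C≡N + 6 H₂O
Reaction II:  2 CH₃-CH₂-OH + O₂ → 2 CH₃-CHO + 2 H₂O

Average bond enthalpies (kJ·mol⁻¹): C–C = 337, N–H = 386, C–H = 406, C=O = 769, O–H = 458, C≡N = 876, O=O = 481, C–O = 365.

Reaction I, by 622 kJ

Reaction I:
  Bonds broken (reactants):
    C–H: 8 × 406 = 3248
    N–H: 6 × 386 = 2316
    O=O: 3 × 481 = 1443
    Σ(broken) = 7007 kJ
  Bonds formed (products):
    C≡N: 2 × 876 = 1752
    C–H: 2 × 406 = 812
    O–H: 12 × 458 = 5496
    Σ(formed) = 8060 kJ
  ΔH_I = 7007 − 8060 = −1053 kJ
Reaction II:
  Bonds broken (reactants):
    C–C: 2 × 337 = 674
    C–H: 10 × 406 = 4060
    C–O: 2 × 365 = 730
    O–H: 2 × 458 = 916
    O=O: 1 × 481 = 481
    Σ(broken) = 6861 kJ
  Bonds formed (products):
    C–C: 2 × 337 = 674
    C–H: 8 × 406 = 3248
    C=O: 2 × 769 = 1538
    O–H: 4 × 458 = 1832
    Σ(formed) = 7292 kJ
  ΔH_II = 6861 − 7292 = −431 kJ
ΔH_I − ΔH_II = −622 kJ, so reaction I has the more negative ΔH; |ΔH_I − ΔH_II| = 622 kJ.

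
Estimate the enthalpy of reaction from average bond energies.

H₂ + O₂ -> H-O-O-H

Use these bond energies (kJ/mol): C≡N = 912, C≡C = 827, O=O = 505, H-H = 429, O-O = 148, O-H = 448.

Bonds broken (reactants):
  H-H: 1 × 429 = 429
  O=O: 1 × 505 = 505
  Σ(broken) = 934 kJ
Bonds formed (products):
  O-H: 2 × 448 = 896
  O-O: 1 × 148 = 148
  Σ(formed) = 1044 kJ
ΔH = Σ(broken) − Σ(formed) = 934 − 1044 = −110 kJ

ΔH ≈ −110 kJ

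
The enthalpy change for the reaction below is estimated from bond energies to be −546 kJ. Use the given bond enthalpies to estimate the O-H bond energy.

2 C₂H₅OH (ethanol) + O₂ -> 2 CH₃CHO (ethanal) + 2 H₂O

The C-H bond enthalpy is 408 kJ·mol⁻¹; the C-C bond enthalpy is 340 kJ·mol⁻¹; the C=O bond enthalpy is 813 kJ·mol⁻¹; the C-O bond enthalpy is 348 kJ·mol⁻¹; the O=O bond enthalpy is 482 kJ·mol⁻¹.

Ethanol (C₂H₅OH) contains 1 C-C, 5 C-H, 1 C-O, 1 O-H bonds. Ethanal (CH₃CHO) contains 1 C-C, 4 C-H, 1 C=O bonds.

D(O-H) ≈ 457 kJ/mol

Let D be the O-H bond energy.
Σ(broken) = 2×340 + 10×408 + 2×348 + 2×D + 1×482 = 5938 + 2D
Σ(formed) = 2×340 + 8×408 + 2×813 + 4×D = 5570 + 4D
ΔH = Σ(broken) − Σ(formed) = (5938 + 2D) − (5570 + 4D) = +368 − 2D
Setting this equal to −546 kJ gives 2D = 914, so D = 457 kJ/mol.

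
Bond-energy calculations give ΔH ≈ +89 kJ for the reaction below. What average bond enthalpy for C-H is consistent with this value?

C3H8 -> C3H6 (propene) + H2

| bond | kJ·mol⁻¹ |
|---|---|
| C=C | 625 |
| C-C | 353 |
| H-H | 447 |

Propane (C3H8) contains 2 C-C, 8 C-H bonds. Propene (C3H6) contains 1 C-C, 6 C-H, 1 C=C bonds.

Let D be the C-H bond energy.
Σ(broken) = 2×353 + 8×D = 706 + 8D
Σ(formed) = 1×353 + 6×D + 1×625 + 1×447 = 1425 + 6D
ΔH = Σ(broken) − Σ(formed) = (706 + 8D) − (1425 + 6D) = −719 + 2D
Setting this equal to +89 kJ gives 2D = 808, so D = 404 kJ/mol.

D(C-H) ≈ 404 kJ/mol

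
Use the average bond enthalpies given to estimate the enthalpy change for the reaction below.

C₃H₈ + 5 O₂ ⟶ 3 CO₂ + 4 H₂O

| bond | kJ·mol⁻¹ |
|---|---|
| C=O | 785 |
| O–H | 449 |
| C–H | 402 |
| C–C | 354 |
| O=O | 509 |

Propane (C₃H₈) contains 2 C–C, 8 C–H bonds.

Bonds broken (reactants):
  C–C: 2 × 354 = 708
  C–H: 8 × 402 = 3216
  O=O: 5 × 509 = 2545
  Σ(broken) = 6469 kJ
Bonds formed (products):
  C=O: 6 × 785 = 4710
  O–H: 8 × 449 = 3592
  Σ(formed) = 8302 kJ
ΔH = Σ(broken) − Σ(formed) = 6469 − 8302 = −1833 kJ

ΔH ≈ −1833 kJ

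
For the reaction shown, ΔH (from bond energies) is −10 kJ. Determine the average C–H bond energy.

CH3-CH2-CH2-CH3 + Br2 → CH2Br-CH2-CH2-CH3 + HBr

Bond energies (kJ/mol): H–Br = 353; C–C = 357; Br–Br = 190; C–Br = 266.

Let D be the C–H bond energy.
Σ(broken) = 1×190 + 3×357 + 10×D = 1261 + 10D
Σ(formed) = 1×266 + 3×357 + 9×D + 1×353 = 1690 + 9D
ΔH = Σ(broken) − Σ(formed) = (1261 + 10D) − (1690 + 9D) = −429 + D
Setting this equal to −10 kJ gives D = 419 kJ/mol.

D(C–H) ≈ 419 kJ/mol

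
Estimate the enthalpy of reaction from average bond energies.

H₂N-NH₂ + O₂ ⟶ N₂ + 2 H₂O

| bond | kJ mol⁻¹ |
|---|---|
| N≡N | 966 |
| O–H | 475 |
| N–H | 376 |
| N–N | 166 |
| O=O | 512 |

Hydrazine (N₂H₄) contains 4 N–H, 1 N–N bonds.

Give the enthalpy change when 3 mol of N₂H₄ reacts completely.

Bonds broken (reactants):
  N–H: 4 × 376 = 1504
  N–N: 1 × 166 = 166
  O=O: 1 × 512 = 512
  Σ(broken) = 2182 kJ
Bonds formed (products):
  N≡N: 1 × 966 = 966
  O–H: 4 × 475 = 1900
  Σ(formed) = 2866 kJ
ΔH = Σ(broken) − Σ(formed) = 2182 − 2866 = −684 kJ
For 3× the reaction as written: 3 × (−684) = −2052 kJ

ΔH = −2052 kJ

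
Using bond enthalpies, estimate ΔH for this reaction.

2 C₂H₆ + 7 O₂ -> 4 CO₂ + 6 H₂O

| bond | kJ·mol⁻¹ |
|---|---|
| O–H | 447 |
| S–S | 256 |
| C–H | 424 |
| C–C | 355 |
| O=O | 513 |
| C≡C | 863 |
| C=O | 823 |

ΔH ≈ −2559 kJ

Bonds broken (reactants):
  C–C: 2 × 355 = 710
  C–H: 12 × 424 = 5088
  O=O: 7 × 513 = 3591
  Σ(broken) = 9389 kJ
Bonds formed (products):
  C=O: 8 × 823 = 6584
  O–H: 12 × 447 = 5364
  Σ(formed) = 11948 kJ
ΔH = Σ(broken) − Σ(formed) = 9389 − 11948 = −2559 kJ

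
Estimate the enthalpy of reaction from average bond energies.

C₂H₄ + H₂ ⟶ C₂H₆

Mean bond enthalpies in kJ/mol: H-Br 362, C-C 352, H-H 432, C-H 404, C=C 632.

ΔH ≈ −96 kJ

Bonds broken (reactants):
  C-H: 4 × 404 = 1616
  C=C: 1 × 632 = 632
  H-H: 1 × 432 = 432
  Σ(broken) = 2680 kJ
Bonds formed (products):
  C-C: 1 × 352 = 352
  C-H: 6 × 404 = 2424
  Σ(formed) = 2776 kJ
ΔH = Σ(broken) − Σ(formed) = 2680 − 2776 = −96 kJ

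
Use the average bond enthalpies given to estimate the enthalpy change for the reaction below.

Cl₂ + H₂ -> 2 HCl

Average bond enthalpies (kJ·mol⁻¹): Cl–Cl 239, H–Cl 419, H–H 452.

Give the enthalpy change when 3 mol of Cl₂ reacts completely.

ΔH = −441 kJ

Bonds broken (reactants):
  Cl–Cl: 1 × 239 = 239
  H–H: 1 × 452 = 452
  Σ(broken) = 691 kJ
Bonds formed (products):
  H–Cl: 2 × 419 = 838
  Σ(formed) = 838 kJ
ΔH = Σ(broken) − Σ(formed) = 691 − 838 = −147 kJ
For 3× the reaction as written: 3 × (−147) = −441 kJ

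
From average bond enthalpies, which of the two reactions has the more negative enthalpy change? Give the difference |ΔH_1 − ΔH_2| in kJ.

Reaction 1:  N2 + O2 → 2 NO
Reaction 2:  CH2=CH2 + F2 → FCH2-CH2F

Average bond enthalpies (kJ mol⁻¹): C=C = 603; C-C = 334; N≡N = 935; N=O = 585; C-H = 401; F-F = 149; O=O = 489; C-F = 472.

Reaction 1:
  Bonds broken (reactants):
    N≡N: 1 × 935 = 935
    O=O: 1 × 489 = 489
    Σ(broken) = 1424 kJ
  Bonds formed (products):
    N=O: 2 × 585 = 1170
    Σ(formed) = 1170 kJ
  ΔH_1 = 1424 − 1170 = +254 kJ
Reaction 2:
  Bonds broken (reactants):
    C-H: 4 × 401 = 1604
    C=C: 1 × 603 = 603
    F-F: 1 × 149 = 149
    Σ(broken) = 2356 kJ
  Bonds formed (products):
    C-C: 1 × 334 = 334
    C-F: 2 × 472 = 944
    C-H: 4 × 401 = 1604
    Σ(formed) = 2882 kJ
  ΔH_2 = 2356 − 2882 = −526 kJ
ΔH_1 − ΔH_2 = +780 kJ, so reaction 2 has the more negative ΔH; |ΔH_1 − ΔH_2| = 780 kJ.

Reaction 2, by 780 kJ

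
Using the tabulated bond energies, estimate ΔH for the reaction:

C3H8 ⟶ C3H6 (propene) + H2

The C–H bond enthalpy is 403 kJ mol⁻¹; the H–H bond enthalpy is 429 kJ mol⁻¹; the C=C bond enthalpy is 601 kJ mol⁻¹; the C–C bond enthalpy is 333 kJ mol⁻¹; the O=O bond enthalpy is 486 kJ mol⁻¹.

ΔH ≈ +109 kJ

Bonds broken (reactants):
  C–C: 2 × 333 = 666
  C–H: 8 × 403 = 3224
  Σ(broken) = 3890 kJ
Bonds formed (products):
  C–C: 1 × 333 = 333
  C–H: 6 × 403 = 2418
  C=C: 1 × 601 = 601
  H–H: 1 × 429 = 429
  Σ(formed) = 3781 kJ
ΔH = Σ(broken) − Σ(formed) = 3890 − 3781 = +109 kJ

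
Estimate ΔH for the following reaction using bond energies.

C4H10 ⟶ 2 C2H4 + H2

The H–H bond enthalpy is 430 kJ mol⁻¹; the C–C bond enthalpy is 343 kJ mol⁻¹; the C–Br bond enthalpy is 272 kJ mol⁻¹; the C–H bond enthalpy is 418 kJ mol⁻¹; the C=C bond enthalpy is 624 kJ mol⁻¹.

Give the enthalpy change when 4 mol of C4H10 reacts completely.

Bonds broken (reactants):
  C–C: 3 × 343 = 1029
  C–H: 10 × 418 = 4180
  Σ(broken) = 5209 kJ
Bonds formed (products):
  C–H: 8 × 418 = 3344
  C=C: 2 × 624 = 1248
  H–H: 1 × 430 = 430
  Σ(formed) = 5022 kJ
ΔH = Σ(broken) − Σ(formed) = 5209 − 5022 = +187 kJ
For 4× the reaction as written: 4 × (+187) = +748 kJ

ΔH = +748 kJ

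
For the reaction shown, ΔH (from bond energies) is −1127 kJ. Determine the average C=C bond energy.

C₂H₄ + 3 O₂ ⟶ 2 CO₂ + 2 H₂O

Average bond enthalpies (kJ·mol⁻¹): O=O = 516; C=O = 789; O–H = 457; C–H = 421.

Let D be the C=C bond energy.
Σ(broken) = 4×421 + 1×D + 3×516 = 3232 + D
Σ(formed) = 4×789 + 4×457 = 4984
ΔH = Σ(broken) − Σ(formed) = (3232 + D) − (4984) = −1752 + D
Setting this equal to −1127 kJ gives D = 625 kJ/mol.

D(C=C) ≈ 625 kJ/mol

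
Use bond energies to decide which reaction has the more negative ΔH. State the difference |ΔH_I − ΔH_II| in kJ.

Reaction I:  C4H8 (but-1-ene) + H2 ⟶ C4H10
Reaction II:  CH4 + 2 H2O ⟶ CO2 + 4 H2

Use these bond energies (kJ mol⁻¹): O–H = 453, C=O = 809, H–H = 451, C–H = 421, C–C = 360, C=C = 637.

Reaction I:
  Bonds broken (reactants):
    C–C: 2 × 360 = 720
    C–H: 8 × 421 = 3368
    C=C: 1 × 637 = 637
    H–H: 1 × 451 = 451
    Σ(broken) = 5176 kJ
  Bonds formed (products):
    C–C: 3 × 360 = 1080
    C–H: 10 × 421 = 4210
    Σ(formed) = 5290 kJ
  ΔH_I = 5176 − 5290 = −114 kJ
Reaction II:
  Bonds broken (reactants):
    C–H: 4 × 421 = 1684
    O–H: 4 × 453 = 1812
    Σ(broken) = 3496 kJ
  Bonds formed (products):
    C=O: 2 × 809 = 1618
    H–H: 4 × 451 = 1804
    Σ(formed) = 3422 kJ
  ΔH_II = 3496 − 3422 = +74 kJ
ΔH_I − ΔH_II = −188 kJ, so reaction I has the more negative ΔH; |ΔH_I − ΔH_II| = 188 kJ.

Reaction I, by 188 kJ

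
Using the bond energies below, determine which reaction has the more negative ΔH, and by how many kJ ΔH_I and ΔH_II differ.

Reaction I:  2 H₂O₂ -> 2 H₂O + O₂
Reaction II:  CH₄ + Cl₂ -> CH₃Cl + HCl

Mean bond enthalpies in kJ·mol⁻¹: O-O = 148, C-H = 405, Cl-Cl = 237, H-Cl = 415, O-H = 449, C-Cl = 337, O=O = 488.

Reaction I:
  Bonds broken (reactants):
    O-H: 4 × 449 = 1796
    O-O: 2 × 148 = 296
    Σ(broken) = 2092 kJ
  Bonds formed (products):
    O-H: 4 × 449 = 1796
    O=O: 1 × 488 = 488
    Σ(formed) = 2284 kJ
  ΔH_I = 2092 − 2284 = −192 kJ
Reaction II:
  Bonds broken (reactants):
    C-H: 4 × 405 = 1620
    Cl-Cl: 1 × 237 = 237
    Σ(broken) = 1857 kJ
  Bonds formed (products):
    C-Cl: 1 × 337 = 337
    C-H: 3 × 405 = 1215
    H-Cl: 1 × 415 = 415
    Σ(formed) = 1967 kJ
  ΔH_II = 1857 − 1967 = −110 kJ
ΔH_I − ΔH_II = −82 kJ, so reaction I has the more negative ΔH; |ΔH_I − ΔH_II| = 82 kJ.

Reaction I, by 82 kJ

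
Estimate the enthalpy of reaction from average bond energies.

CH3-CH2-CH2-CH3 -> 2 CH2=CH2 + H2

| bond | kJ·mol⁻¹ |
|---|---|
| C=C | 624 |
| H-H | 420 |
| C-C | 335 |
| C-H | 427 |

Bonds broken (reactants):
  C-C: 3 × 335 = 1005
  C-H: 10 × 427 = 4270
  Σ(broken) = 5275 kJ
Bonds formed (products):
  C-H: 8 × 427 = 3416
  C=C: 2 × 624 = 1248
  H-H: 1 × 420 = 420
  Σ(formed) = 5084 kJ
ΔH = Σ(broken) − Σ(formed) = 5275 − 5084 = +191 kJ

ΔH ≈ +191 kJ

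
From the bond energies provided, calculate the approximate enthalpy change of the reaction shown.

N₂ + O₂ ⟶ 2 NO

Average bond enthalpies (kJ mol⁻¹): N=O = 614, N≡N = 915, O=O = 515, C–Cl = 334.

ΔH ≈ +202 kJ

Bonds broken (reactants):
  N≡N: 1 × 915 = 915
  O=O: 1 × 515 = 515
  Σ(broken) = 1430 kJ
Bonds formed (products):
  N=O: 2 × 614 = 1228
  Σ(formed) = 1228 kJ
ΔH = Σ(broken) − Σ(formed) = 1430 − 1228 = +202 kJ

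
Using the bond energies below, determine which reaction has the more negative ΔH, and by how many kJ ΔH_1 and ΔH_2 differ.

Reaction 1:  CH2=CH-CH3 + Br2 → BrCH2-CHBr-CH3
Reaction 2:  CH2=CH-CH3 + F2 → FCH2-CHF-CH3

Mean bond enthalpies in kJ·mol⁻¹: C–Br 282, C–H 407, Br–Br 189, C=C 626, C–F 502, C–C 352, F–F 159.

Reaction 1:
  Bonds broken (reactants):
    Br–Br: 1 × 189 = 189
    C–C: 1 × 352 = 352
    C–H: 6 × 407 = 2442
    C=C: 1 × 626 = 626
    Σ(broken) = 3609 kJ
  Bonds formed (products):
    C–Br: 2 × 282 = 564
    C–C: 2 × 352 = 704
    C–H: 6 × 407 = 2442
    Σ(formed) = 3710 kJ
  ΔH_1 = 3609 − 3710 = −101 kJ
Reaction 2:
  Bonds broken (reactants):
    C–C: 1 × 352 = 352
    C–H: 6 × 407 = 2442
    C=C: 1 × 626 = 626
    F–F: 1 × 159 = 159
    Σ(broken) = 3579 kJ
  Bonds formed (products):
    C–C: 2 × 352 = 704
    C–F: 2 × 502 = 1004
    C–H: 6 × 407 = 2442
    Σ(formed) = 4150 kJ
  ΔH_2 = 3579 − 4150 = −571 kJ
ΔH_1 − ΔH_2 = +470 kJ, so reaction 2 has the more negative ΔH; |ΔH_1 − ΔH_2| = 470 kJ.

Reaction 2, by 470 kJ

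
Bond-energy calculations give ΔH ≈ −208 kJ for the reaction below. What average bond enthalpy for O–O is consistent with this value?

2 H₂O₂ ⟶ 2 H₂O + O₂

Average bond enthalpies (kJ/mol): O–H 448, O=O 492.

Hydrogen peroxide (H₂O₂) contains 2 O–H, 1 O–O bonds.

Let D be the O–O bond energy.
Σ(broken) = 4×448 + 2×D = 1792 + 2D
Σ(formed) = 4×448 + 1×492 = 2284
ΔH = Σ(broken) − Σ(formed) = (1792 + 2D) − (2284) = −492 + 2D
Setting this equal to −208 kJ gives 2D = 284, so D = 142 kJ/mol.

D(O–O) ≈ 142 kJ/mol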